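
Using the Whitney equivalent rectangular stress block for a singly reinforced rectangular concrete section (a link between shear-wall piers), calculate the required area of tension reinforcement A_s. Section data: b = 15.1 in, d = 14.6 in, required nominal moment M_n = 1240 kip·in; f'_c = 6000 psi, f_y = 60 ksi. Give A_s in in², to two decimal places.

A_s ≈ 1.47 in²

From M_n = 0.85 f'_c a b (d − a/2):
a = d − √(d² − 2M_n/(0.85 f'_c b)) = 14.6 − √(14.6² − 2 × 1240/(0.85 × 6 × 15.1)) = 1.148 in.
A_s = 0.85 f'_c a b / f_y = 0.85 × 6 × 1.148 × 15.1 / 60 = 1.473 in².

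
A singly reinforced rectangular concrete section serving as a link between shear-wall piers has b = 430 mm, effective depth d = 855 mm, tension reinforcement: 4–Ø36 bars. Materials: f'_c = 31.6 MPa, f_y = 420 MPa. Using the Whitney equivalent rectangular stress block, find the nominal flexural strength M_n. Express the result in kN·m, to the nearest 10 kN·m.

M_n ≈ 1340 kN·m

A_s = 4 × 1018 = 4072 mm².
T = A_s f_y = 4072 × 420 = 1710240 N = 1710.24 kN.
From C = T: a = T/(0.85 f'_c b) = 1710240/(0.85 × 31.6 × 430) = 148.08 mm.
M_n = T(d − a/2) = 1710.24 kN × (855 − 74.04) mm = 1335.63 kN·m.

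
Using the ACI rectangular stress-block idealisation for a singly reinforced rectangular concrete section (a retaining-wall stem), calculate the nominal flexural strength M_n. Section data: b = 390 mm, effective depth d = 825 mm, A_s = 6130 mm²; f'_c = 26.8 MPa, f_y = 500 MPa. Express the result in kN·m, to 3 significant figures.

M_n ≈ 2000 kN·m

T = A_s f_y = 6130 × 500 = 3065000 N = 3065 kN.
From C = T: a = T/(0.85 f'_c b) = 3065000/(0.85 × 26.8 × 390) = 344.99 mm.
M_n = T(d − a/2) = 3065 kN × (825 − 172.495) mm = 1999.93 kN·m.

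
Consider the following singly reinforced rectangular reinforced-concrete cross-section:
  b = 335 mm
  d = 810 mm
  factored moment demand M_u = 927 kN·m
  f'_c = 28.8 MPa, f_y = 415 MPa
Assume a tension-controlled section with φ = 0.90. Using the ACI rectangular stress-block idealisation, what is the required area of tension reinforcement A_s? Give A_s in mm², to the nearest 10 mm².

A_s ≈ 3430 mm²

M_n = M_u/φ = 927/0.90 = 1030 kN·m.
With M_n = 0.85 f'_c a b (d − a/2), solve the quadratic for a:
a = d − √(d² − 2M_n/(0.85 f'_c b)) = 810 − √(810² − 2 × 1030×10⁶/(0.85 × 28.8 × 335)) = 173.68 mm.
A_s = 0.85 f'_c a b / f_y = 0.85 × 28.8 × 173.68 × 335 / 415 = 3432.1 mm².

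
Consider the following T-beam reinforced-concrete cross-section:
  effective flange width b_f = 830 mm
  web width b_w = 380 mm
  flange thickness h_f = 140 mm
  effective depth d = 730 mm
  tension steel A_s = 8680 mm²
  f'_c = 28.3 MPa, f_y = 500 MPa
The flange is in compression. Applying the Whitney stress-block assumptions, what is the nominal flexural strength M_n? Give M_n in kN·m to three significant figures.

Tension: T = A_s f_y = 8680 × 500 = 4340000 N.
Try a within the flange: a = T/(0.85 f'_c b_f) = 4340000/(0.85 × 28.3 × 830) = 217.37 mm.
a = 217.37 > h_f = 140 mm: the block extends into the web. Split into flange-overhang and web parts.
C_f = 0.85 f'_c (b_f − b_w) h_f = 0.85 × 28.3 × (830 − 380) × 140 = 1515465 N.
Remaining web compression depth: a_w = (T − C_f)/(0.85 f'_c b_w) = (4340000 − 1515465)/(0.85 × 28.3 × 380) = 309.00 mm.
M_n = C_f(d − h_f/2) + (T − C_f)(d − a_w/2) = 1515465 × (730 − 70) + 2824535 × (730 − 154.5) = 1000.21 + 1625.52 = 2625.73 × 10⁶ N·mm.
M_n = 2625.73 kN·m.

M_n ≈ 2630 kN·m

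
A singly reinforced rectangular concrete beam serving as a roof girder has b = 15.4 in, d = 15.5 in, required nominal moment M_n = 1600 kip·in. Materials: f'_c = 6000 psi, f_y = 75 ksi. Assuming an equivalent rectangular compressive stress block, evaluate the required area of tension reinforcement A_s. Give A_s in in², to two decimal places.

A_s ≈ 1.44 in²

From M_n = 0.85 f'_c a b (d − a/2):
a = d − √(d² − 2M_n/(0.85 f'_c b)) = 15.5 − √(15.5² − 2 × 1600/(0.85 × 6 × 15.4)) = 1.375 in.
A_s = 0.85 f'_c a b / f_y = 0.85 × 6 × 1.375 × 15.4 / 75 = 1.440 in².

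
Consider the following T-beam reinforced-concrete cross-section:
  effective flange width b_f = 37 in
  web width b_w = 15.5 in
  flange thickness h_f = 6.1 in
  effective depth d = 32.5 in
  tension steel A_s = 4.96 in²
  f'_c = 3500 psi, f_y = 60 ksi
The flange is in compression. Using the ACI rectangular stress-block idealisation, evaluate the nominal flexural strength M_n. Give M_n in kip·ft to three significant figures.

Tension: T = A_s f_y = 4.96 × 60 = 297.6 kips.
Try a within the flange: a = T/(0.85 f'_c b_f) = 297.6/(0.85 × 3.5 × 37) = 2.704 in.
Since a = 2.704 ≤ h_f = 6.1 in, the stress block lies entirely in the flange; analyse as a rectangular beam of width b_f.
M_n = T(d − a/2) = 297.6 × (32.5 − 1.352) = 9269.6 kip·in.
M_n = 9269.6/12 = 772.47 kip·ft.

M_n ≈ 772 kip·ft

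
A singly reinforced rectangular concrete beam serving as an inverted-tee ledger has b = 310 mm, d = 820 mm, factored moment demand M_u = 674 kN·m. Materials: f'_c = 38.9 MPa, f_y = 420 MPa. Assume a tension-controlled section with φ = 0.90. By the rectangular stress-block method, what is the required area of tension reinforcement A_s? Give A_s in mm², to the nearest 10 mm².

M_n = M_u/φ = 674/0.90 = 748.889 kN·m.
With M_n = 0.85 f'_c a b (d − a/2), solve the quadratic for a:
a = d − √(d² − 2M_n/(0.85 f'_c b)) = 820 − √(820² − 2 × 748.889×10⁶/(0.85 × 38.9 × 310)) = 94.55 mm.
A_s = 0.85 f'_c a b / f_y = 0.85 × 38.9 × 94.55 × 310 / 420 = 2307.5 mm².

A_s ≈ 2310 mm²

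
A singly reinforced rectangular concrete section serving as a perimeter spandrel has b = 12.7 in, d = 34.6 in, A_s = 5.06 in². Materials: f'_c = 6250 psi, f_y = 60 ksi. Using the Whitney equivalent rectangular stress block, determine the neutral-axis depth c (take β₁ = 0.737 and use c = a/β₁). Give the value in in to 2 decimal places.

T = A_s f_y = 5.06 × 60 = 303.6 kips.
a = T/(0.85 f'_c b) = 303.6/(0.85 × 6.25 × 12.7) = 4.4999 in.
With β₁ = 0.737, c = a/β₁ = 4.4999/0.737 = 6.11 in.

c ≈ 6.11 in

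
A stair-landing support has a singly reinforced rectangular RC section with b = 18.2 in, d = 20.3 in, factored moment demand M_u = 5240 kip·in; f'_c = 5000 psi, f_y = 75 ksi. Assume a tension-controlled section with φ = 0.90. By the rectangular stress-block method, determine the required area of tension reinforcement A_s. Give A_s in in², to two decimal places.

M_n = M_u/φ = 5240/0.90 = 5822.22 kip·in.
From M_n = 0.85 f'_c a b (d − a/2):
a = d − √(d² − 2M_n/(0.85 f'_c b)) = 20.3 − √(20.3² − 2 × 5822.22/(0.85 × 5 × 18.2)) = 4.128 in.
A_s = 0.85 f'_c a b / f_y = 0.85 × 5 × 4.128 × 18.2 / 75 = 4.257 in².

A_s ≈ 4.26 in²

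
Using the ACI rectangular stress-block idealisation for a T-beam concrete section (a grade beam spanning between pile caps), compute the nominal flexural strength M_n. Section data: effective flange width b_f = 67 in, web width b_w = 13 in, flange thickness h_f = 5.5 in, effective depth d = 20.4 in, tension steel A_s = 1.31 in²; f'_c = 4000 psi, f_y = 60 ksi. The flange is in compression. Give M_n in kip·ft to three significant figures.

Tension: T = A_s f_y = 1.31 × 60 = 78.6 kips.
Try a within the flange: a = T/(0.85 f'_c b_f) = 78.6/(0.85 × 4 × 67) = 0.345 in.
Since a = 0.345 ≤ h_f = 5.5 in, the stress block lies entirely in the flange; analyse as a rectangular beam of width b_f.
M_n = T(d − a/2) = 78.6 × (20.4 − 0.1725) = 1589.9 kip·in.
M_n = 1589.9/12 = 132.49 kip·ft.

M_n ≈ 132 kip·ft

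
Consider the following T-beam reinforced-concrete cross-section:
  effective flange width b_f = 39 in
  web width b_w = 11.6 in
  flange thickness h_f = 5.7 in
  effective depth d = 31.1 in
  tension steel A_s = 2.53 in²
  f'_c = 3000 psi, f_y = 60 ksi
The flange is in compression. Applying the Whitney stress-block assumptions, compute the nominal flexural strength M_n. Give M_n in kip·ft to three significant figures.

Tension: T = A_s f_y = 2.53 × 60 = 151.8 kips.
Try a within the flange: a = T/(0.85 f'_c b_f) = 151.8/(0.85 × 3 × 39) = 1.526 in.
Since a = 1.526 ≤ h_f = 5.7 in, the stress block lies entirely in the flange; analyse as a rectangular beam of width b_f.
M_n = T(d − a/2) = 151.8 × (31.1 − 0.763) = 4605.2 kip·in.
M_n = 4605.2/12 = 383.77 kip·ft.

M_n ≈ 384 kip·ft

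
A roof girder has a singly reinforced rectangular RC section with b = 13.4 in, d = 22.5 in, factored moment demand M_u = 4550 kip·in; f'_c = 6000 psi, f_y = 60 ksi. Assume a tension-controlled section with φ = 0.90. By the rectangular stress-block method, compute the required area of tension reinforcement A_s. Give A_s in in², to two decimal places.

A_s ≈ 4.07 in²

M_n = M_u/φ = 4550/0.90 = 5055.56 kip·in.
From M_n = 0.85 f'_c a b (d − a/2):
a = d − √(d² − 2M_n/(0.85 f'_c b)) = 22.5 − √(22.5² − 2 × 5055.56/(0.85 × 6 × 13.4)) = 3.571 in.
A_s = 0.85 f'_c a b / f_y = 0.85 × 6 × 3.571 × 13.4 / 60 = 4.067 in².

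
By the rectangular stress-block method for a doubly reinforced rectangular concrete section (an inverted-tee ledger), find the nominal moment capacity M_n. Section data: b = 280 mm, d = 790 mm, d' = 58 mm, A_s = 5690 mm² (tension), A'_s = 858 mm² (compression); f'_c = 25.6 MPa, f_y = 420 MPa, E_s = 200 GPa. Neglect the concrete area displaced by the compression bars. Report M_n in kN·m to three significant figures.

Assume both tension and compression steel yield.
Net tension couple steel: A_s − A'_s = 4832 mm².
a = (A_s − A'_s) f_y / (0.85 f'_c b) = 2029440/(0.85 × 25.6 × 280) = 333.09 mm.
c = a/β₁ = 333.09/0.85 = 391.87 mm; ε'_s = 0.003(c − d')/c = 0.0026 ≥ f_y/E_s = 0.0021, so compression steel does yield.
M_n = (A_s − A'_s) f_y (d − a/2) + A'_s f_y (d − d') = [2029440 × (790 − 166.545) + 360360 × (790 − 58)] × 10⁻⁶ = 1265.26 + 263.78 = 1529.04 kN·m.

M_n ≈ 1530 kN·m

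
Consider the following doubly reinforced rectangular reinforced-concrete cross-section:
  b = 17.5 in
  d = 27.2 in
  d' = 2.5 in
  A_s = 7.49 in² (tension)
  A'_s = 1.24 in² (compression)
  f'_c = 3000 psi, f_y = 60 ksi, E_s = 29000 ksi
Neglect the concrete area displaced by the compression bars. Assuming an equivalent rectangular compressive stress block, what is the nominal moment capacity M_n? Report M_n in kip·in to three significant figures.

Assume both steels yield.
a = (A_s − A'_s) f_y/(0.85 f'_c b) = (7.49 − 1.24) × 60/(0.85 × 3 × 17.5) = 8.403 in.
c = a/β₁ = 8.403/0.85 = 9.886 in; ε'_s = 0.003(c − d')/c = 0.0022 ≥ ε_y = 0.0021, so the compression steel yields.
M_n = (A_s − A'_s) f_y (d − a/2) + A'_s f_y (d − d') = 375 × (27.2 − 4.2015) + 74.4 × (27.2 − 2.5) = 8624.4 + 1837.7 = 10462.1 kip·in.

M_n ≈ 10500 kip·in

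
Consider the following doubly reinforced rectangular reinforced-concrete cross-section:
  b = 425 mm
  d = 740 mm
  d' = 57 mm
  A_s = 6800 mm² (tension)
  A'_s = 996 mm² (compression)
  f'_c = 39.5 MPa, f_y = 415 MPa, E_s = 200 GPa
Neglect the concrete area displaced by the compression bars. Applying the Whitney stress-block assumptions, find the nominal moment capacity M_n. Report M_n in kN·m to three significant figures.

M_n ≈ 1860 kN·m

Assume both tension and compression steel yield.
Net tension couple steel: A_s − A'_s = 5804 mm².
a = (A_s − A'_s) f_y / (0.85 f'_c b) = 2408660/(0.85 × 39.5 × 425) = 168.80 mm.
c = a/β₁ = 168.80/0.768 = 219.79 mm; ε'_s = 0.003(c − d')/c = 0.0022 ≥ f_y/E_s = 0.0021, so compression steel does yield.
M_n = (A_s − A'_s) f_y (d − a/2) + A'_s f_y (d − d') = [2408660 × (740 − 84.4) + 413340 × (740 − 57)] × 10⁻⁶ = 1579.12 + 282.31 = 1861.43 kN·m.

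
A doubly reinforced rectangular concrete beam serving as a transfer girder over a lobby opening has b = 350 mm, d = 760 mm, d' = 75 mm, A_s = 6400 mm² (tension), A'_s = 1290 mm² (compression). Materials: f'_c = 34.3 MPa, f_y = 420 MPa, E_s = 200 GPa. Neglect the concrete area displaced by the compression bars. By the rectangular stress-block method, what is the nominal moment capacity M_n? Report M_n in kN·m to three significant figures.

M_n ≈ 1780 kN·m

Assume both tension and compression steel yield.
Net tension couple steel: A_s − A'_s = 5110 mm².
a = (A_s − A'_s) f_y / (0.85 f'_c b) = 2146200/(0.85 × 34.3 × 350) = 210.32 mm.
c = a/β₁ = 210.32/0.805 = 261.27 mm; ε'_s = 0.003(c − d')/c = 0.0021 ≥ f_y/E_s = 0.0021, so compression steel does yield.
M_n = (A_s − A'_s) f_y (d − a/2) + A'_s f_y (d − d') = [2146200 × (760 − 105.16) + 541800 × (760 − 75)] × 10⁻⁶ = 1405.42 + 371.13 = 1776.55 kN·m.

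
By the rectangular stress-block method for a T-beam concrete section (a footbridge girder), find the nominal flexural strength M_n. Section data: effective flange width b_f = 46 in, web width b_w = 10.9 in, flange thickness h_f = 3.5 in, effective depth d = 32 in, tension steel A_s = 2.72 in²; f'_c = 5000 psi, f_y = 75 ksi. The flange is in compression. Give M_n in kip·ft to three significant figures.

M_n ≈ 535 kip·ft

Tension: T = A_s f_y = 2.72 × 75 = 204 kips.
Try a within the flange: a = T/(0.85 f'_c b_f) = 204/(0.85 × 5 × 46) = 1.043 in.
Since a = 1.043 ≤ h_f = 3.5 in, the stress block lies entirely in the flange; analyse as a rectangular beam of width b_f.
M_n = T(d − a/2) = 204 × (32 − 0.5215) = 6421.6 kip·in.
M_n = 6421.6/12 = 535.13 kip·ft.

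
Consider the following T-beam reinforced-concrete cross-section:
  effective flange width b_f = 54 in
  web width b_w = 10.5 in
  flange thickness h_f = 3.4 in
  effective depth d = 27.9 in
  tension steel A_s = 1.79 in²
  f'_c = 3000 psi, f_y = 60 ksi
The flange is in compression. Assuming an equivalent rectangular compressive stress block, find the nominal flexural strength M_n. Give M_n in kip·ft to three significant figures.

M_n ≈ 246 kip·ft

Tension: T = A_s f_y = 1.79 × 60 = 107.4 kips.
Try a within the flange: a = T/(0.85 f'_c b_f) = 107.4/(0.85 × 3 × 54) = 0.780 in.
Since a = 0.780 ≤ h_f = 3.4 in, the stress block lies entirely in the flange; analyse as a rectangular beam of width b_f.
M_n = T(d − a/2) = 107.4 × (27.9 − 0.39) = 2954.6 kip·in.
M_n = 2954.6/12 = 246.22 kip·ft.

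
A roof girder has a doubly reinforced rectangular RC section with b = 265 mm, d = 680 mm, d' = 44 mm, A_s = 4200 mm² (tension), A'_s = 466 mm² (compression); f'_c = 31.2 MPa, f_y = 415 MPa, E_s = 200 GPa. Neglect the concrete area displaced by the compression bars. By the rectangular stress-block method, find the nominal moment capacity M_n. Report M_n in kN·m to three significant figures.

M_n ≈ 1010 kN·m

Assume both tension and compression steel yield.
Net tension couple steel: A_s − A'_s = 3734 mm².
a = (A_s − A'_s) f_y / (0.85 f'_c b) = 1549610/(0.85 × 31.2 × 265) = 220.50 mm.
c = a/β₁ = 220.50/0.827 = 266.63 mm; ε'_s = 0.003(c − d')/c = 0.0025 ≥ f_y/E_s = 0.0021, so compression steel does yield.
M_n = (A_s − A'_s) f_y (d − a/2) + A'_s f_y (d − d') = [1549610 × (680 − 110.25) + 193390 × (680 − 44)] × 10⁻⁶ = 882.89 + 123.00 = 1005.89 kN·m.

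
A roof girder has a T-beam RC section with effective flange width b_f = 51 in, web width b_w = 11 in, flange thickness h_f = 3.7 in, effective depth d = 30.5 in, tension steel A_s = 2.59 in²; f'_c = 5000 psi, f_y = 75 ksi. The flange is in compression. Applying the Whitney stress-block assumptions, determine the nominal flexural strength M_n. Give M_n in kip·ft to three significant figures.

Tension: T = A_s f_y = 2.59 × 75 = 194.25 kips.
Try a within the flange: a = T/(0.85 f'_c b_f) = 194.25/(0.85 × 5 × 51) = 0.896 in.
Since a = 0.896 ≤ h_f = 3.7 in, the stress block lies entirely in the flange; analyse as a rectangular beam of width b_f.
M_n = T(d − a/2) = 194.25 × (30.5 − 0.448) = 5837.6 kip·in.
M_n = 5837.6/12 = 486.47 kip·ft.

M_n ≈ 486 kip·ft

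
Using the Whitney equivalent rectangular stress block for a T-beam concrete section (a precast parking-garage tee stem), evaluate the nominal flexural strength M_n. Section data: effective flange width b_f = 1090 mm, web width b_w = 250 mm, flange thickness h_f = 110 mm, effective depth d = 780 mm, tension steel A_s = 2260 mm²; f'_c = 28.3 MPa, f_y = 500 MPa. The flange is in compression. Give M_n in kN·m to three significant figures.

Tension: T = A_s f_y = 2260 × 500 = 1130000 N.
Try a within the flange: a = T/(0.85 f'_c b_f) = 1130000/(0.85 × 28.3 × 1090) = 43.10 mm.
Since a = 43.10 ≤ h_f = 110 mm, the stress block lies entirely in the flange; analyse as a rectangular beam of width b_f.
M_n = T(d − a/2) = 1130000 × (780 − 21.55) = 857.05 × 10⁶ N·mm.
M_n = 857.05 kN·m.

M_n ≈ 857 kN·m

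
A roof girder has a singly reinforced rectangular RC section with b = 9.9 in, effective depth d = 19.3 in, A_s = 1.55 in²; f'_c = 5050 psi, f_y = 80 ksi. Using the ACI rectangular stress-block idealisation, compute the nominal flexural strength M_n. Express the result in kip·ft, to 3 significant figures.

M_n ≈ 184 kip·ft

T = A_s f_y = 1.55 × 80 = 124 kips.
a = T/(0.85 f'_c b) = 124/(0.85 × 5.05 × 9.9) = 2.918 in.
M_n = T(d − a/2) = 124 × (19.3 − 1.459) = 2212.3 kip·in = 2212.3/12 = 184.36 kip·ft.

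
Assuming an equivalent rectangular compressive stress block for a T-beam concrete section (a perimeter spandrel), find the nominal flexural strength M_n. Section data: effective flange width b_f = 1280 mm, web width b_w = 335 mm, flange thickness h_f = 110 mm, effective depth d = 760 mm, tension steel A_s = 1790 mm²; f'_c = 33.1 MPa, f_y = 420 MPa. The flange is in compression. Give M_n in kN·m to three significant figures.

Tension: T = A_s f_y = 1790 × 420 = 751800 N.
Try a within the flange: a = T/(0.85 f'_c b_f) = 751800/(0.85 × 33.1 × 1280) = 20.88 mm.
Since a = 20.88 ≤ h_f = 110 mm, the stress block lies entirely in the flange; analyse as a rectangular beam of width b_f.
M_n = T(d − a/2) = 751800 × (760 − 10.44) = 563.52 × 10⁶ N·mm.
M_n = 563.52 kN·m.

M_n ≈ 564 kN·m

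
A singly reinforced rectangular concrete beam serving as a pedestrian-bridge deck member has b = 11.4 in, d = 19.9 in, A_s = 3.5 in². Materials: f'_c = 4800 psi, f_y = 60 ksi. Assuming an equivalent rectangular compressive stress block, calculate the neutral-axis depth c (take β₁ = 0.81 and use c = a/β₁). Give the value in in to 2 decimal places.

T = A_s f_y = 3.5 × 60 = 210 kips.
a = T/(0.85 f'_c b) = 210/(0.85 × 4.8 × 11.4) = 4.5150 in.
With β₁ = 0.81, c = a/β₁ = 4.5150/0.81 = 5.57 in.

c ≈ 5.57 in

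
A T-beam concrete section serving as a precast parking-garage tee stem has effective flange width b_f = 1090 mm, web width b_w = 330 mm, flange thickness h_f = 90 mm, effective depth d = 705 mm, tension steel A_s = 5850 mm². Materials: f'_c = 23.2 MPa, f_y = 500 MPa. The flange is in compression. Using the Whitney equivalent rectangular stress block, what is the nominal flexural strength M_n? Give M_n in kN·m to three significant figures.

M_n ≈ 1810 kN·m

Tension: T = A_s f_y = 5850 × 500 = 2925000 N.
Try a within the flange: a = T/(0.85 f'_c b_f) = 2925000/(0.85 × 23.2 × 1090) = 136.08 mm.
a = 136.08 > h_f = 90 mm: the block extends into the web. Split into flange-overhang and web parts.
C_f = 0.85 f'_c (b_f − b_w) h_f = 0.85 × 23.2 × (1090 − 330) × 90 = 1348848 N.
Remaining web compression depth: a_w = (T − C_f)/(0.85 f'_c b_w) = (2925000 − 1348848)/(0.85 × 23.2 × 330) = 242.20 mm.
M_n = C_f(d − h_f/2) + (T − C_f)(d − a_w/2) = 1348848 × (705 − 45) + 1576152 × (705 − 121.1) = 890.24 + 920.32 = 1810.56 × 10⁶ N·mm.
M_n = 1810.56 kN·m.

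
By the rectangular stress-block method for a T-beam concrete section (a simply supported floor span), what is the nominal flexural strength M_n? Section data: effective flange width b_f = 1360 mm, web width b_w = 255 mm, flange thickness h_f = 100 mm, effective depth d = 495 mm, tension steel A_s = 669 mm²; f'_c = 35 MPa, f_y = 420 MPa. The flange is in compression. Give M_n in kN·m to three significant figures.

M_n ≈ 138 kN·m

Tension: T = A_s f_y = 669 × 420 = 280980 N.
Try a within the flange: a = T/(0.85 f'_c b_f) = 280980/(0.85 × 35 × 1360) = 6.94 mm.
Since a = 6.94 ≤ h_f = 100 mm, the stress block lies entirely in the flange; analyse as a rectangular beam of width b_f.
M_n = T(d − a/2) = 280980 × (495 − 3.47) = 138.11 × 10⁶ N·mm.
M_n = 138.11 kN·m.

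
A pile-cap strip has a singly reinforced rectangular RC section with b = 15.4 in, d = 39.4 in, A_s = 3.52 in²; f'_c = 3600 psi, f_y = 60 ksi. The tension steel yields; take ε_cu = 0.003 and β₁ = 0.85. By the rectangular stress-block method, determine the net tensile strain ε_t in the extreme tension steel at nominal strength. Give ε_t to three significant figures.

ε_t ≈ 0.0194

a = A_s f_y/(0.85 f'_c b) = 4.482 in.
β₁ = 0.85, so c = a/β₁ = 4.482/0.85 = 5.273 in.
From the linear strain diagram with ε_cu = 0.003: ε_t = 0.003 (d − c)/c = 0.003 × (39.4 − 5.273)/5.273 = 0.0194.
Since ε_t ≥ 0.005, the section is tension-controlled.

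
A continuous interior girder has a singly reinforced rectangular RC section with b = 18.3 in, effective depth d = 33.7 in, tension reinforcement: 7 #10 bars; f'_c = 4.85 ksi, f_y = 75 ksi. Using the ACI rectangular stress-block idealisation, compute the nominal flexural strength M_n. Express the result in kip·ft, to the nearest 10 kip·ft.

M_n ≈ 1630 kip·ft

A_s = 7 × 1.27 = 8.89 in².
T = A_s f_y = 8.89 × 75 = 666.75 kips.
a = T/(0.85 f'_c b) = 666.75/(0.85 × 4.85 × 18.3) = 8.838 in.
M_n = T(d − a/2) = 666.75 × (33.7 − 4.419) = 19523.1 kip·in = 19523.1/12 = 1626.93 kip·ft.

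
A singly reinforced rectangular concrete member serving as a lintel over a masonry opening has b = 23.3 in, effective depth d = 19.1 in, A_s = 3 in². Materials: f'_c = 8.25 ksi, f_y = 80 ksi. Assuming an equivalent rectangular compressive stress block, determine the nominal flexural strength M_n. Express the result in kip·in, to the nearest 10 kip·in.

T = A_s f_y = 3 × 80 = 240 kips.
a = T/(0.85 f'_c b) = 240/(0.85 × 8.25 × 23.3) = 1.469 in.
M_n = T(d − a/2) = 240 × (19.1 − 0.7345) = 4407.7 kip·in.

M_n ≈ 4410 kip·in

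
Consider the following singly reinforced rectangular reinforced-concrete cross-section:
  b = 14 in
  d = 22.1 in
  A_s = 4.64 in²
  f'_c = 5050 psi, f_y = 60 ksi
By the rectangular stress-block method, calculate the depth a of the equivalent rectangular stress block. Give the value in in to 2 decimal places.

T = A_s f_y = 4.64 × 60 = 278.4 kips.
a = T/(0.85 f'_c b) = 278.4/(0.85 × 5.05 × 14) = 4.63 in.

a ≈ 4.63 in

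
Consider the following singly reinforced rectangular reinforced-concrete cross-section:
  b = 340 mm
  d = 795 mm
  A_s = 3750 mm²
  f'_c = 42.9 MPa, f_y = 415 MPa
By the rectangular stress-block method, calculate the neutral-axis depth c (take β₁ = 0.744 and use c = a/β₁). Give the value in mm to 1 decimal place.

c ≈ 168.7 mm

T = A_s f_y = 3750 × 415 = 1556250 N = 1556.25 kN.
Setting C = 0.85 f'_c a b equal to T: a = 1556250/(0.85 × 42.9 × 340) = 125.523 mm.
With β₁ = 0.744, c = a/β₁ = 125.523/0.744 = 168.7 mm.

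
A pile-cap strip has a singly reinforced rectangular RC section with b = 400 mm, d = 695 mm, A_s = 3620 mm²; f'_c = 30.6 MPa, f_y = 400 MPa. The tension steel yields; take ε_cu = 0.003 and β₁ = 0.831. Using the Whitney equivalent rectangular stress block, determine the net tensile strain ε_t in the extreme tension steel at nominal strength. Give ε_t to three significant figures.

a = A_s f_y/(0.85 f'_c b) = 139.18 mm.
β₁ = 0.831, so c = a/β₁ = 139.18/0.831 = 167.48 mm.
From the linear strain diagram with ε_cu = 0.003: ε_t = 0.003 (d − c)/c = 0.003 × (695 − 167.48)/167.48 = 0.00945.
Since ε_t ≥ 0.005, the section is tension-controlled.

ε_t ≈ 0.00945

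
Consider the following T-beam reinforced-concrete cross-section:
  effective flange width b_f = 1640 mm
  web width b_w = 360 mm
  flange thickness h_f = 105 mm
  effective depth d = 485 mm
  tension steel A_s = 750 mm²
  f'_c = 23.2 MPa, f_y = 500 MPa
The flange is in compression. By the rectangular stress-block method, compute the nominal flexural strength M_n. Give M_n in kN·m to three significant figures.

Tension: T = A_s f_y = 750 × 500 = 375000 N.
Try a within the flange: a = T/(0.85 f'_c b_f) = 375000/(0.85 × 23.2 × 1640) = 11.60 mm.
Since a = 11.60 ≤ h_f = 105 mm, the stress block lies entirely in the flange; analyse as a rectangular beam of width b_f.
M_n = T(d − a/2) = 375000 × (485 − 5.8) = 179.70 × 10⁶ N·mm.
M_n = 179.70 kN·m.

M_n ≈ 180 kN·m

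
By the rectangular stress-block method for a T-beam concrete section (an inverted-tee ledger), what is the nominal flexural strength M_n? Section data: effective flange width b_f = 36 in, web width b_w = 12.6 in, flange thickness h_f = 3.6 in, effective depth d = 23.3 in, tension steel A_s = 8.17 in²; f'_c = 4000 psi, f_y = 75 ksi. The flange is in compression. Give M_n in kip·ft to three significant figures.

M_n ≈ 1040 kip·ft

Tension: T = A_s f_y = 8.17 × 75 = 612.75 kips.
Try a within the flange: a = T/(0.85 f'_c b_f) = 612.75/(0.85 × 4 × 36) = 5.006 in.
a = 5.006 > h_f = 3.6 in: the block extends into the web. Split into flange-overhang and web parts.
C_f = 0.85 f'_c (b_f − b_w) h_f = 0.85 × 4 × (36 − 12.6) × 3.6 = 286.4 kips.
Remaining web compression depth: a_w = (T − C_f)/(0.85 f'_c b_w) = (612.75 − 286.4)/(0.85 × 4 × 12.6) = 7.618 in.
M_n = C_f(d − h_f/2) + (T − C_f)(d − a_w/2) = 286.4 × (23.3 − 1.8) + 326.35 × (23.3 − 3.809) = 6157.6 + 6360.9 = 12518.5 kip·in.
M_n = 12518.5/12 = 1043.21 kip·ft.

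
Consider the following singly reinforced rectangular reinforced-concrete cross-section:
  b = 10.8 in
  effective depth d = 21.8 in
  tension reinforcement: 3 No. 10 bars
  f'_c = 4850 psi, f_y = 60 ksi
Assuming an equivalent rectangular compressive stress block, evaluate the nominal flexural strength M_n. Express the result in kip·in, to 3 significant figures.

A_s = 3 × 1.27 = 3.81 in².
T = A_s f_y = 3.81 × 60 = 228.6 kips.
a = T/(0.85 f'_c b) = 228.6/(0.85 × 4.85 × 10.8) = 5.134 in.
M_n = T(d − a/2) = 228.6 × (21.8 − 2.567) = 4396.7 kip·in.

M_n ≈ 4400 kip·in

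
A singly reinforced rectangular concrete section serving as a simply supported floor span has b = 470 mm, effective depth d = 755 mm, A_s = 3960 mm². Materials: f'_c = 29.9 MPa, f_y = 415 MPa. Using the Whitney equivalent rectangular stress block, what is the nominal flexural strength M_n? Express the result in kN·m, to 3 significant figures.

T = A_s f_y = 3960 × 415 = 1643400 N = 1643.4 kN.
From C = T: a = T/(0.85 f'_c b) = 1643400/(0.85 × 29.9 × 470) = 137.58 mm.
M_n = T(d − a/2) = 1643.4 kN × (755 − 68.79) mm = 1127.72 kN·m.

M_n ≈ 1130 kN·m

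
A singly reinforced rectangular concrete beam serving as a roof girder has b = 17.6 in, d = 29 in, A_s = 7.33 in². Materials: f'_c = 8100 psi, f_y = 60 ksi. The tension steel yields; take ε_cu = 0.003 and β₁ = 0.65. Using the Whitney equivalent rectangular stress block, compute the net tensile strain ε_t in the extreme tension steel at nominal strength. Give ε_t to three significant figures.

ε_t ≈ 0.0126

a = A_s f_y/(0.85 f'_c b) = 3.629 in.
β₁ = 0.65, so c = a/β₁ = 3.629/0.65 = 5.583 in.
From the linear strain diagram with ε_cu = 0.003: ε_t = 0.003 (d − c)/c = 0.003 × (29 − 5.583)/5.583 = 0.0126.
Since ε_t ≥ 0.005, the section is tension-controlled.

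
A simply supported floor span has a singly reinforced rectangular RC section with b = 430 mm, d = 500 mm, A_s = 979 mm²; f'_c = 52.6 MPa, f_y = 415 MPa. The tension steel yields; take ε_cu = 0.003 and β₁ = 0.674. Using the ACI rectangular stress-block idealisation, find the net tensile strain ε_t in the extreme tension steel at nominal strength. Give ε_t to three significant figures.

a = A_s f_y/(0.85 f'_c b) = 21.13 mm.
β₁ = 0.674, so c = a/β₁ = 21.13/0.674 = 31.35 mm.
From the linear strain diagram with ε_cu = 0.003: ε_t = 0.003 (d − c)/c = 0.003 × (500 − 31.35)/31.35 = 0.0448.
Since ε_t ≥ 0.005, the section is tension-controlled.

ε_t ≈ 0.0448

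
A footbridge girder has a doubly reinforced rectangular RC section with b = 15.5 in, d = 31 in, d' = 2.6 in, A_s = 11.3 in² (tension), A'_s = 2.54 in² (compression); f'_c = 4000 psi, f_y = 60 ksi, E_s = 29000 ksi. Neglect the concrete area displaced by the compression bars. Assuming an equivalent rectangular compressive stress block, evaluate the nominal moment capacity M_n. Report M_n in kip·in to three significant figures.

M_n ≈ 18000 kip·in

Assume both steels yield.
a = (A_s − A'_s) f_y/(0.85 f'_c b) = (11.3 − 2.54) × 60/(0.85 × 4 × 15.5) = 9.973 in.
c = a/β₁ = 9.973/0.85 = 11.733 in; ε'_s = 0.003(c − d')/c = 0.0023 ≥ ε_y = 0.0021, so the compression steel yields.
M_n = (A_s − A'_s) f_y (d − a/2) + A'_s f_y (d − d') = 525.6 × (31 − 4.9865) + 152.4 × (31 − 2.6) = 13672.7 + 4328.2 = 18000.9 kip·in.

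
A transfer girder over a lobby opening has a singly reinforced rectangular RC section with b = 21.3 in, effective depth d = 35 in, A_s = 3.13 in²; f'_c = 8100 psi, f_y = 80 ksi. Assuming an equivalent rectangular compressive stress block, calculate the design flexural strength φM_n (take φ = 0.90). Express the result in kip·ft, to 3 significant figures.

φM_n ≈ 641 kip·ft

T = A_s f_y = 3.13 × 80 = 250.4 kips.
a = T/(0.85 f'_c b) = 250.4/(0.85 × 8.1 × 21.3) = 1.707 in.
M_n = T(d − a/2) = 250.4 × (35 − 0.8535) = 8550.3 kip·in = 8550.3/12 = 712.53 kip·ft.
φM_n = 0.90 × 712.53 = 641.28 kip·ft.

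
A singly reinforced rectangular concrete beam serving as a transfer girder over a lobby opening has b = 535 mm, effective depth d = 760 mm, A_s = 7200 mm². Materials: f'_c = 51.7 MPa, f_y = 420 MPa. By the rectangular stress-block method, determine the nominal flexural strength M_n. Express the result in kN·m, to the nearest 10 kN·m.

T = A_s f_y = 7200 × 420 = 3024000 N = 3024 kN.
From C = T: a = T/(0.85 f'_c b) = 3024000/(0.85 × 51.7 × 535) = 128.62 mm.
M_n = T(d − a/2) = 3024 kN × (760 − 64.31) mm = 2103.77 kN·m.

M_n ≈ 2100 kN·m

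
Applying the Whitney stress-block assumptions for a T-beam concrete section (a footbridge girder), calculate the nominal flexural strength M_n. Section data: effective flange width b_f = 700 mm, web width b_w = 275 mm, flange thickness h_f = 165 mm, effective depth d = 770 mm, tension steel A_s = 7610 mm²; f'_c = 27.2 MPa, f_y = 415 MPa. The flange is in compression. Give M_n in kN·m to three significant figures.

M_n ≈ 2110 kN·m

Tension: T = A_s f_y = 7610 × 415 = 3158150 N.
Try a within the flange: a = T/(0.85 f'_c b_f) = 3158150/(0.85 × 27.2 × 700) = 195.14 mm.
a = 195.14 > h_f = 165 mm: the block extends into the web. Split into flange-overhang and web parts.
C_f = 0.85 f'_c (b_f − b_w) h_f = 0.85 × 27.2 × (700 − 275) × 165 = 1621290 N.
Remaining web compression depth: a_w = (T − C_f)/(0.85 f'_c b_w) = (3158150 − 1621290)/(0.85 × 27.2 × 275) = 241.72 mm.
M_n = C_f(d − h_f/2) + (T − C_f)(d − a_w/2) = 1621290 × (770 − 82.5) + 1536860 × (770 − 120.86) = 1114.64 + 997.64 = 2112.28 × 10⁶ N·mm.
M_n = 2112.28 kN·m.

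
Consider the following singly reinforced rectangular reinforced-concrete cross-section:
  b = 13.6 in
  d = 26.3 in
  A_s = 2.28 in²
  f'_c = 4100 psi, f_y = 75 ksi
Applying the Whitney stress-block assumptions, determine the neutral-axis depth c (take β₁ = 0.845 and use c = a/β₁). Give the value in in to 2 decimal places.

T = A_s f_y = 2.28 × 75 = 171 kips.
a = T/(0.85 f'_c b) = 171/(0.85 × 4.1 × 13.6) = 3.6079 in.
With β₁ = 0.845, c = a/β₁ = 3.6079/0.845 = 4.27 in.

c ≈ 4.27 in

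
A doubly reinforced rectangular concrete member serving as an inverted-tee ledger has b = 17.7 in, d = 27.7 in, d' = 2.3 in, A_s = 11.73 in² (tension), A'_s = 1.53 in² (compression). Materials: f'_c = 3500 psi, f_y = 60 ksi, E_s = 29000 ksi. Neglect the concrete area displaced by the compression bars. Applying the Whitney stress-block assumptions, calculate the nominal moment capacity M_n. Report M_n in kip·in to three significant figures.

M_n ≈ 15700 kip·in

Assume both steels yield.
a = (A_s − A'_s) f_y/(0.85 f'_c b) = (11.73 − 1.53) × 60/(0.85 × 3.5 × 17.7) = 11.622 in.
c = a/β₁ = 11.622/0.85 = 13.673 in; ε'_s = 0.003(c − d')/c = 0.0025 ≥ ε_y = 0.0021, so the compression steel yields.
M_n = (A_s − A'_s) f_y (d − a/2) + A'_s f_y (d − d') = 612 × (27.7 − 5.811) + 91.8 × (27.7 − 2.3) = 13396.1 + 2331.7 = 15727.8 kip·in.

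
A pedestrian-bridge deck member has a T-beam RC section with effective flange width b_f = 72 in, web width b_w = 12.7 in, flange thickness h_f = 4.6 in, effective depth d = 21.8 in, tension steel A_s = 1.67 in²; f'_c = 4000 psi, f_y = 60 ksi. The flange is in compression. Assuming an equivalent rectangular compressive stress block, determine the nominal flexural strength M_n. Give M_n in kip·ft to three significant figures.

Tension: T = A_s f_y = 1.67 × 60 = 100.2 kips.
Try a within the flange: a = T/(0.85 f'_c b_f) = 100.2/(0.85 × 4 × 72) = 0.409 in.
Since a = 0.409 ≤ h_f = 4.6 in, the stress block lies entirely in the flange; analyse as a rectangular beam of width b_f.
M_n = T(d − a/2) = 100.2 × (21.8 − 0.2045) = 2163.9 kip·in.
M_n = 2163.9/12 = 180.33 kip·ft.

M_n ≈ 180 kip·ft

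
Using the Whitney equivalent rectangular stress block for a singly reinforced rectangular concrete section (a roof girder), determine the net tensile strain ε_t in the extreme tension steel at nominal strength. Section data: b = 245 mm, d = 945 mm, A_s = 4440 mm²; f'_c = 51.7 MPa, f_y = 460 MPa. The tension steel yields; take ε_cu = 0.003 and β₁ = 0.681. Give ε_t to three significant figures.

ε_t ≈ 0.00718

a = A_s f_y/(0.85 f'_c b) = 189.70 mm.
β₁ = 0.681, so c = a/β₁ = 189.70/0.681 = 278.56 mm.
From the linear strain diagram with ε_cu = 0.003: ε_t = 0.003 (d − c)/c = 0.003 × (945 − 278.56)/278.56 = 0.00718.
Since ε_t ≥ 0.005, the section is tension-controlled.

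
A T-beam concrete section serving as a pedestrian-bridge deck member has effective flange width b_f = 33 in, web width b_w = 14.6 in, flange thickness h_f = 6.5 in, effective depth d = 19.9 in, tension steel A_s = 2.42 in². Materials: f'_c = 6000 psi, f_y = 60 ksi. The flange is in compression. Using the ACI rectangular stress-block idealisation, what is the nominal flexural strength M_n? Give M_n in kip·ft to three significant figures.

M_n ≈ 236 kip·ft

Tension: T = A_s f_y = 2.42 × 60 = 145.2 kips.
Try a within the flange: a = T/(0.85 f'_c b_f) = 145.2/(0.85 × 6 × 33) = 0.863 in.
Since a = 0.863 ≤ h_f = 6.5 in, the stress block lies entirely in the flange; analyse as a rectangular beam of width b_f.
M_n = T(d − a/2) = 145.2 × (19.9 − 0.4315) = 2826.8 kip·in.
M_n = 2826.8/12 = 235.57 kip·ft.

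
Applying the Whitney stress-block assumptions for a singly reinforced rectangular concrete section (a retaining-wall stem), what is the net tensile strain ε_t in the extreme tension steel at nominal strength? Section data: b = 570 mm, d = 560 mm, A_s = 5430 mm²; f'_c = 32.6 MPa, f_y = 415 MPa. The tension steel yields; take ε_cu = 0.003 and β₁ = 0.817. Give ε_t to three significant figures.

ε_t ≈ 0.00662

a = A_s f_y/(0.85 f'_c b) = 142.67 mm.
β₁ = 0.817, so c = a/β₁ = 142.67/0.817 = 174.63 mm.
From the linear strain diagram with ε_cu = 0.003: ε_t = 0.003 (d − c)/c = 0.003 × (560 − 174.63)/174.63 = 0.00662.
Since ε_t ≥ 0.005, the section is tension-controlled.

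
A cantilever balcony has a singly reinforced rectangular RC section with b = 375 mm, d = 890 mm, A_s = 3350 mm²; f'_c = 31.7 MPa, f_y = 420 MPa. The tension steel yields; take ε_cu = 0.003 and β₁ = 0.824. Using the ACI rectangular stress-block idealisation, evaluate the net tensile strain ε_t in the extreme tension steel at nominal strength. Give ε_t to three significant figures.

ε_t ≈ 0.0128

a = A_s f_y/(0.85 f'_c b) = 139.25 mm.
β₁ = 0.824, so c = a/β₁ = 139.25/0.824 = 168.99 mm.
From the linear strain diagram with ε_cu = 0.003: ε_t = 0.003 (d − c)/c = 0.003 × (890 − 168.99)/168.99 = 0.0128.
Since ε_t ≥ 0.005, the section is tension-controlled.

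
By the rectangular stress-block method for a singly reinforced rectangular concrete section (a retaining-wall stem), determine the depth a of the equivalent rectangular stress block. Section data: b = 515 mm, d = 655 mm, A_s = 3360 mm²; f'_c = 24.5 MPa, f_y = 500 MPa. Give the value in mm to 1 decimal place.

T = A_s f_y = 3360 × 500 = 1680000 N = 1680 kN.
Setting C = 0.85 f'_c a b equal to T: a = 1680000/(0.85 × 24.5 × 515) = 156.6 mm.

a ≈ 156.6 mm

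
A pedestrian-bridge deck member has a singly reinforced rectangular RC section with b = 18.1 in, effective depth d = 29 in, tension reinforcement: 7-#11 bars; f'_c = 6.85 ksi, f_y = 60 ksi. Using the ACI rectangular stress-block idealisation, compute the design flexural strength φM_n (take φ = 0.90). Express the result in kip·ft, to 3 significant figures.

φM_n ≈ 1270 kip·ft

A_s = 7 × 1.56 = 10.92 in².
T = A_s f_y = 10.92 × 60 = 655.2 kips.
a = T/(0.85 f'_c b) = 655.2/(0.85 × 6.85 × 18.1) = 6.217 in.
M_n = T(d − a/2) = 655.2 × (29 − 3.1085) = 16964.1 kip·in = 16964.1/12 = 1413.68 kip·ft.
φM_n = 0.90 × 1413.68 = 1272.31 kip·ft.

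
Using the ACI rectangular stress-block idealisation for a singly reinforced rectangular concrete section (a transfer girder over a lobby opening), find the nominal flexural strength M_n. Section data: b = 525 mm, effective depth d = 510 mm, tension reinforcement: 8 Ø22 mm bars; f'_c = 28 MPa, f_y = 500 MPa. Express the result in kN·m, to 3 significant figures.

A_s = 8 × 380 = 3040 mm².
T = A_s f_y = 3040 × 500 = 1520000 N = 1520 kN.
From C = T: a = T/(0.85 f'_c b) = 1520000/(0.85 × 28 × 525) = 121.65 mm.
M_n = T(d − a/2) = 1520 kN × (510 − 60.825) mm = 682.75 kN·m.

M_n ≈ 683 kN·m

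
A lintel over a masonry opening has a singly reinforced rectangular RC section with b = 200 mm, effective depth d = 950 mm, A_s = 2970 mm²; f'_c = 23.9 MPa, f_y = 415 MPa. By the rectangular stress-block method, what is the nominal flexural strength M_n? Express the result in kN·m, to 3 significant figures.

M_n ≈ 984 kN·m

T = A_s f_y = 2970 × 415 = 1232550 N = 1232.55 kN.
From C = T: a = T/(0.85 f'_c b) = 1232550/(0.85 × 23.9 × 200) = 303.36 mm.
M_n = T(d − a/2) = 1232.55 kN × (950 − 151.68) mm = 983.97 kN·m.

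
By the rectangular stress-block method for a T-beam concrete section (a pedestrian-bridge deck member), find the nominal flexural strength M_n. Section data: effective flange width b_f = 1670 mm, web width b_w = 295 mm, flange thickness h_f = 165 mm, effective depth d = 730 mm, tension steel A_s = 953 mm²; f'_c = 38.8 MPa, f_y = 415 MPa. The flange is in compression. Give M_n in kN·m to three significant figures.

M_n ≈ 287 kN·m

Tension: T = A_s f_y = 953 × 415 = 395495 N.
Try a within the flange: a = T/(0.85 f'_c b_f) = 395495/(0.85 × 38.8 × 1670) = 7.18 mm.
Since a = 7.18 ≤ h_f = 165 mm, the stress block lies entirely in the flange; analyse as a rectangular beam of width b_f.
M_n = T(d − a/2) = 395495 × (730 − 3.59) = 287.29 × 10⁶ N·mm.
M_n = 287.29 kN·m.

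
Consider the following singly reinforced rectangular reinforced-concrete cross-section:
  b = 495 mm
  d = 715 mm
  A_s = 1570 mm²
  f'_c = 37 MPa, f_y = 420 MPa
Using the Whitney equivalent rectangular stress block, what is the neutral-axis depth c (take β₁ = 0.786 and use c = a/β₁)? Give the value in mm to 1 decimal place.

c ≈ 53.9 mm

T = A_s f_y = 1570 × 420 = 659400 N = 659.4 kN.
Setting C = 0.85 f'_c a b equal to T: a = 659400/(0.85 × 37 × 495) = 42.357 mm.
With β₁ = 0.786, c = a/β₁ = 42.357/0.786 = 53.9 mm.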